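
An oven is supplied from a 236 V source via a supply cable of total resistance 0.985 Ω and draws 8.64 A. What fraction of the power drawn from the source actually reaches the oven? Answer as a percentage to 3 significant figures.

96.4 %

The supply cable carries the full 8.64 A.
P_line = I² R_line = (8.640)² × 0.985 = 73.53 W
P_source = V I = 236 × 8.640 = 2039 W; P_load = 1966 W
η = P_load / P_source = 1966 / 2039 = 0.9639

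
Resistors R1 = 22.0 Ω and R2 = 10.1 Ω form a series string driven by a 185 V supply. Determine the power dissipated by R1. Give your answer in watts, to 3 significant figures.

731 W

Since the resistors are in series they all carry the loop current I = V/R_total; the power in any one is I²R.
R_total = 22.0 + 10.1 = 32.10 Ω
I = V / R_total = 185 / 32.10 = 5.763 A
P_R1 = I² × R1 = (5.763)² × 22.0 = 730.7 W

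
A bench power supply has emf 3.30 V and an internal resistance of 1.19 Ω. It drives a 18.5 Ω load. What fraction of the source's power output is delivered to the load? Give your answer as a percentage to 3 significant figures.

94.0 %

η = P_load/(P_load+P_int) = I²R/(I²R+I²r) = R/(R+r) — the I² cancels for series elements.
η = R / (R + r) = 18.5 / (18.5 + 1.19) = 0.9396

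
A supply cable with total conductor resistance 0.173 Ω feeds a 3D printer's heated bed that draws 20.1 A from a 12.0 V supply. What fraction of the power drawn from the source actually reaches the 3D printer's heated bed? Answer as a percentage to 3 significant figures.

The supply cable carries the full 20.1 A.
P_line = I² R_line = (20.10)² × 0.173 = 69.89 W
P_source = V I = 12.0 × 20.10 = 241.2 W; P_load = 171.3 W
η = P_load / P_source = 171.3 / 241.2 = 0.7102

71.0 %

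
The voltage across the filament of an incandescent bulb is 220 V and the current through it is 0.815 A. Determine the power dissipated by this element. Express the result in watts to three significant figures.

179 W

V and I are known directly — P = V I, no intermediate step needed.
P = 220 V × 0.8150 A = 179.3 W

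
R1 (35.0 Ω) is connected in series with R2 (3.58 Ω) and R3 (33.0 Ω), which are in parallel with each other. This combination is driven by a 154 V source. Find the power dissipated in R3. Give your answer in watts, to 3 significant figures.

Collapse R2‖R3 to a single equivalent, reducing the network to two series elements.
R_p = (3.58×33.0)/(3.58+33.0) = 3.230 Ω
R_total = 35.0 + 3.230 = 38.23 Ω
I = V / R_total = 154 / 38.23 = 4.028 A
Voltage across the parallel pair: V_p = I × R_p = 4.028 × 3.230 = 13.01 V
R3 sees V_p directly, so P = V_p² / R3.
P_R3 = (13.01)² / 33.0 = 5.129 W

5.13 W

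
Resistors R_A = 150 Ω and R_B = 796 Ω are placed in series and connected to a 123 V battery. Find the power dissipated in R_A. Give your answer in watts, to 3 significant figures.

Since the resistors are in series they all carry the loop current I = V/R_total; the power in any one is I²R.
R_total = 150 + 796 = 946.0 Ω
I = V / R_total = 123 / 946.0 = 0.1300 A
P_R_A = I² × R_A = (0.1300)² × 150 = 2.536 W

2.54 W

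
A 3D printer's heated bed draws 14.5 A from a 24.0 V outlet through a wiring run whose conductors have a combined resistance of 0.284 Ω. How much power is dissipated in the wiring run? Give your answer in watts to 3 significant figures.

59.7 W

The wiring run is a series resistance carrying the load current; its dissipation is I²R_line.
The wiring run carries the full 14.5 A.
P_line = I² R_line = (14.50)² × 0.284 = 59.71 W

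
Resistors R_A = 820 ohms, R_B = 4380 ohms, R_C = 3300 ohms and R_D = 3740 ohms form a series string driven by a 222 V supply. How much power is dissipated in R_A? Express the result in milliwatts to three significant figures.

270 mW

Since the resistors are in series they all carry the loop current I = V/R_total; the power in any one is I²R.
R_total = 820 + 4380 + 3300 + 3740 = 12240 Ω
I = V / R_total = 222 / 12240 = 0.01814 A
P_R_A = I² × R_A = (0.01814)² × 820 = 0.2697 W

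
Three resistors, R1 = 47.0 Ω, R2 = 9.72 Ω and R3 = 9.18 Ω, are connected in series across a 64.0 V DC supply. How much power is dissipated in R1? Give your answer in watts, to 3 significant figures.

44.3 W

Since the resistors are in series they all carry the loop current I = V/R_total; the power in any one is I²R.
R_total = 47.0 + 9.72 + 9.18 = 65.90 Ω
I = V / R_total = 64.0 / 65.90 = 0.9712 A
P_R1 = I² × R1 = (0.9712)² × 47.0 = 44.33 W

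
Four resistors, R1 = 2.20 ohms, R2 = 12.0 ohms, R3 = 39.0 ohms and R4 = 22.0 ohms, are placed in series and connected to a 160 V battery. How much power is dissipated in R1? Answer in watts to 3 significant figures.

9.96 W

Every series element carries the same I. Get I from the total resistance, then P = I² × R1.
R_total = 2.20 + 12.0 + 39.0 + 22.0 = 75.20 Ω
I = V / R_total = 160 / 75.20 = 2.128 A
P_R1 = I² × R1 = (2.128)² × 2.20 = 9.959 W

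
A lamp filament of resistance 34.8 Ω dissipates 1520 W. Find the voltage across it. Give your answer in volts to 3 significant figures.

230 V

The two known quantities fix the third via V = √(P R).
V = √(1520 × 34.8) = 230.0 V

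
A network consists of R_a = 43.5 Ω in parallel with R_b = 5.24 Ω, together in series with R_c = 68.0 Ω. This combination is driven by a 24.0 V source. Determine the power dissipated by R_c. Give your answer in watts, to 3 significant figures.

First find R_p for the parallel pair, then treat R_p + R_c as a series loop.
R_p = (43.5×5.24)/(43.5+5.24) = 4.677 Ω
R_total = R_p + 68.0 = 4.677 + 68.0 = 72.68 Ω
I = V / R_total = 24.0 / 72.68 = 0.3302 A
All the supply current flows through R_c; use P = I²R_c.
P_R_c = (0.3302)² × 68.0 = 7.416 W

7.42 W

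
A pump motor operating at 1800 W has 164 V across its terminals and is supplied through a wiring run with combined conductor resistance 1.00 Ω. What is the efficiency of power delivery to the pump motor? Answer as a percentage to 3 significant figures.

I = P / V = 1800 / 164 = 10.98 A through the wiring run.
P_line = I² R_line = (10.98)² × 1.00 = 120.5 W
P_source = P_load + P_line = 1800 + 120.5 = 1920 W
η = P_load / P_source = 1800 / 1920 = 0.9373

93.7 %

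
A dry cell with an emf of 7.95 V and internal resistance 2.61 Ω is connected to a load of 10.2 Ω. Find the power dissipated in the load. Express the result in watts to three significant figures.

With r and R in series, I = ε/(r+R); the load dissipates I²R.
I = ε / (r + R) = 7.95 / (2.61 + 10.2) = 0.6206 A
P_load = I² R = (0.6206)² × 10.2 = 3.929 W

3.93 W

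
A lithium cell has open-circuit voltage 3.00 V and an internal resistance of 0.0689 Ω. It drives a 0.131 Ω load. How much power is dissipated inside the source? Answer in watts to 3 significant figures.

The internal resistance carries the same current as the load; P_int = I²r.
I = ε / (r + R) = 3.00 / (0.0689 + 0.131) = 15.01 A
P_int = I² r = (15.01)² × 0.0689 = 15.52 W

15.5 W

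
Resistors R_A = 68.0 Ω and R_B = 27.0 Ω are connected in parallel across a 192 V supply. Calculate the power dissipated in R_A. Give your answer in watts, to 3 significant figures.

542 W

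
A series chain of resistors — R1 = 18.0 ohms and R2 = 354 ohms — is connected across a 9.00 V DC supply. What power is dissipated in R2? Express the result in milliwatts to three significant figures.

207 mW

In a series string the same current flows through every resistor — find that current, then P = I²R for the one we want.
R_total = 18.0 + 354 = 372.0 Ω
I = V / R_total = 9.00 / 372.0 = 0.02419 A
P_R2 = I² × R2 = (0.02419)² × 354 = 0.2072 W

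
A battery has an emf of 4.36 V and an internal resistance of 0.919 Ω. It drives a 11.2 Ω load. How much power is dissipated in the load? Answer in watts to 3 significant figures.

1.45 W

Find the circuit current first, then P = I²R for the load (series elements share I).
I = ε / (r + R) = 4.36 / (0.919 + 11.2) = 0.3598 A
P_load = I² R = (0.3598)² × 11.2 = 1.450 W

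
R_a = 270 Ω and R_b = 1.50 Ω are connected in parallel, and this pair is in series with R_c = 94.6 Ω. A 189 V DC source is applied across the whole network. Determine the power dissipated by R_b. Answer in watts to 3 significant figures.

5.74 W

First find R_p for the parallel pair, then treat R_p + R_c as a series loop.
R_p = (270×1.50)/(270+1.50) = 1.492 Ω
R_total = R_p + 94.6 = 1.492 + 94.6 = 96.09 Ω
I = V / R_total = 189 / 96.09 = 1.967 A
Voltage across the parallel pair: V_p = I × R_p = 1.967 × 1.492 = 2.934 V
R_b sits across V_p; its power is V_p²/R.
P_R_b = (2.934)² / 1.50 = 5.739 W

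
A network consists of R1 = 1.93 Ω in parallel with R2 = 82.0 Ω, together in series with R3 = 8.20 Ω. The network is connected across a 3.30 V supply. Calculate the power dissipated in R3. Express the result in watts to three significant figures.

Collapse the R1‖R2 pair into one equivalent R_p; then R_p and R3 form a series string.
R_p = (1.93×82.0)/(1.93+82.0) = 1.886 Ω
R_total = R_p + 8.20 = 1.886 + 8.20 = 10.09 Ω
I = V / R_total = 3.30 / 10.09 = 0.3272 A
All the supply current flows through R3; use P = I²R3.
P_R3 = (0.3272)² × 8.20 = 0.8779 W

0.878 W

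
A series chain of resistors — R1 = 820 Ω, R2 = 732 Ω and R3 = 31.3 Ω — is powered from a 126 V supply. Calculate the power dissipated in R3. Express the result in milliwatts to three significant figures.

Every series element carries the same I. Get I from the total resistance, then P = I² × R3.
R_total = 820 + 732 + 31.3 = 1583 Ω
I = V / R_total = 126 / 1583 = 0.07958 A
P_R3 = I² × R3 = (0.07958)² × 31.3 = 0.1982 W

198 mW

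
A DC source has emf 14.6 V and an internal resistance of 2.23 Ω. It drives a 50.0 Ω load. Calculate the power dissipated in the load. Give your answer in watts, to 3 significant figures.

3.91 W

Load and internal resistance form a series loop — compute the loop current, then the load power via I²R.
I = ε / (r + R) = 14.6 / (2.23 + 50.0) = 0.2795 A
P_load = I² R = (0.2795)² × 50.0 = 3.907 W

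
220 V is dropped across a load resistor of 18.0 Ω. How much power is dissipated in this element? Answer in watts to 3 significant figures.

2690 W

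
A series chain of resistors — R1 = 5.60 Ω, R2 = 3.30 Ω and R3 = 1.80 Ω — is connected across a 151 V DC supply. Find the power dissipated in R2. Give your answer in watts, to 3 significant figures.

657 W

Every series element carries the same I. Get I from the total resistance, then P = I² × R2.
R_total = 5.60 + 3.30 + 1.80 = 10.70 Ω
I = V / R_total = 151 / 10.70 = 14.11 A
P_R2 = I² × R2 = (14.11)² × 3.30 = 657.2 W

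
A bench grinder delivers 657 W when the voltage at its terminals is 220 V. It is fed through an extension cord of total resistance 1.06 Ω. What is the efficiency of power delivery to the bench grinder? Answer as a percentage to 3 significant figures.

98.6 %

I = P / V = 657 / 220 = 2.986 A through the extension cord.
P_line = I² R_line = (2.986)² × 1.06 = 9.453 W
P_source = P_load + P_line = 657.0 + 9.453 = 666.5 W
η = P_load / P_source = 657.0 / 666.5 = 0.9858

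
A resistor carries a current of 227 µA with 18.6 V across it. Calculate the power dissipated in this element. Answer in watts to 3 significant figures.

0.00422 W

V and I are known directly — P = V I, no intermediate step needed.
P = 18.6 V × 0.0002270 A = 0.004222 W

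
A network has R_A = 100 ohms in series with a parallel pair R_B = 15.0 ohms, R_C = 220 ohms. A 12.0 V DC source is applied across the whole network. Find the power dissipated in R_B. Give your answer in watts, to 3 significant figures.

0.146 W

Collapse R_B‖R_C to a single equivalent, reducing the network to two series elements.
R_p = (15.0×220)/(15.0+220) = 14.04 Ω
R_total = 100 + 14.04 = 114.0 Ω
I = V / R_total = 12.0 / 114.0 = 0.1052 A
Voltage across the parallel pair: V_p = I × R_p = 0.1052 × 14.04 = 1.478 V
With V_p across R_B, its power is V_p²/R_B.
P_R_B = (1.478)² / 15.0 = 0.1456 W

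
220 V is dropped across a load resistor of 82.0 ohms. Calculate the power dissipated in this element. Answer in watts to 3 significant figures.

V and R are stated; P = V²/R avoids computing the current.
P = (220 V)² / 82.0 Ω = 590.2 W

590 W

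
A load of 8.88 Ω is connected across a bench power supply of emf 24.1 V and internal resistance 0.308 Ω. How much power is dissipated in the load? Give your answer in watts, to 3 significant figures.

61.1 W

Find the circuit current first, then P = I²R for the load (series elements share I).
I = ε / (r + R) = 24.1 / (0.308 + 8.88) = 2.623 A
P_load = I² R = (2.623)² × 8.88 = 61.09 W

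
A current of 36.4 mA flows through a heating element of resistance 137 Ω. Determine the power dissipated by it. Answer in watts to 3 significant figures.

Current and resistance are given, so P = I²R is the direct form.
P = (0.03640 A)² × 137 Ω = 0.1815 W

0.182 W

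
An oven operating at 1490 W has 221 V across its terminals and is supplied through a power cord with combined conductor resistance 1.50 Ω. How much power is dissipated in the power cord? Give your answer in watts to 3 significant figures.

The power cord and load are in series, so the same current flows in both; the loss is I²R_line.
I = P / V = 1490 / 221 = 6.742 A through the power cord.
P_line = I² R_line = (6.742)² × 1.50 = 68.18 W

68.2 W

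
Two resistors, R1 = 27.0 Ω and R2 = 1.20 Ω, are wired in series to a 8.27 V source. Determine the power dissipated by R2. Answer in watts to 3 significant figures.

Series elements share the same current, so find I first, then use P = I²R.
R_total = 27.0 + 1.20 = 28.20 Ω
I = V / R_total = 8.27 / 28.20 = 0.2933 A
P_R2 = I² × R2 = (0.2933)² × 1.20 = 0.1032 W

0.103 W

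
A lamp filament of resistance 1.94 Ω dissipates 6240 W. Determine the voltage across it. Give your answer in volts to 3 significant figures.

Inverting the appropriate power form: V = √(P R).
V = √(6240 × 1.94) = 110.0 V

110 V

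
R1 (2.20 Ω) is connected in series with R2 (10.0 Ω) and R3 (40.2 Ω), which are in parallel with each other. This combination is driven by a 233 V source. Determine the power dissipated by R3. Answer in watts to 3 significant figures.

831 W

First combine the parallel branches into one equivalent R_p, then R1 + R_p is a series pair.
R_p = (10.0×40.2)/(10.0+40.2) = 8.008 Ω
R_total = 2.20 + 8.008 = 10.21 Ω
I = V / R_total = 233 / 10.21 = 22.83 A
Voltage across the parallel pair: V_p = I × R_p = 22.83 × 8.008 = 182.8 V
R3 sees V_p directly, so P = V_p² / R3.
P_R3 = (182.8)² / 40.2 = 831.1 W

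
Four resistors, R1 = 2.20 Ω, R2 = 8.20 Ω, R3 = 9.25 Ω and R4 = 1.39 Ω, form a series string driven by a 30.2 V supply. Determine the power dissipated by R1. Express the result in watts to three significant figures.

4.53 W

Since the resistors are in series they all carry the loop current I = V/R_total; the power in any one is I²R.
R_total = 2.20 + 8.20 + 9.25 + 1.39 = 21.04 Ω
I = V / R_total = 30.2 / 21.04 = 1.435 A
P_R1 = I² × R1 = (1.435)² × 2.20 = 4.533 W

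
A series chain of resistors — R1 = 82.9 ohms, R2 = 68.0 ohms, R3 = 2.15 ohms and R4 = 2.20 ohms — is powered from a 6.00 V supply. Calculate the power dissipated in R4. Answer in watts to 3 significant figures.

0.00329 W

Series elements share the same current, so find I first, then use P = I²R.
R_total = 82.9 + 68.0 + 2.15 + 2.20 = 155.2 Ω
I = V / R_total = 6.00 / 155.2 = 0.03865 A
P_R4 = I² × R4 = (0.03865)² × 2.20 = 0.003286 W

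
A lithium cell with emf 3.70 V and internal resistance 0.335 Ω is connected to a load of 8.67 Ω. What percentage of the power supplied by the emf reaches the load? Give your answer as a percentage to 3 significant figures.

96.3 %

Both r and R carry the same current, so the power split is just the resistance split: η = R/(R+r).
η = R / (R + r) = 8.67 / (8.67 + 0.335) = 0.9628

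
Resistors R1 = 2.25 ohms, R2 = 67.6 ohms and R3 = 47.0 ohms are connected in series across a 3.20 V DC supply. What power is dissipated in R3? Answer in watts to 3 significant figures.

The current is common to all series resistors; compute it, then apply P = I²R for the target.
R_total = 2.25 + 67.6 + 47.0 = 116.8 Ω
I = V / R_total = 3.20 / 116.8 = 0.02739 A
P_R3 = I² × R3 = (0.02739)² × 47.0 = 0.03525 W

0.0352 W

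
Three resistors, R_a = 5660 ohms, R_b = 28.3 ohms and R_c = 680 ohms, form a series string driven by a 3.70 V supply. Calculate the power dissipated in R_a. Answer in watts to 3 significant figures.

0.00191 W

Series elements share the same current, so find I first, then use P = I²R.
R_total = 5660 + 28.3 + 680 = 6368 Ω
I = V / R_total = 3.70 / 6368 = 0.0005810 A
P_R_a = I² × R_a = (0.0005810)² × 5660 = 0.001911 W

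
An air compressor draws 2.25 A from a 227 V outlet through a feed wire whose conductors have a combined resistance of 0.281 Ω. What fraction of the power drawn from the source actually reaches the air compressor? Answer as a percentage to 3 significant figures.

99.7 %

The feed wire carries the full 2.25 A.
P_line = I² R_line = (2.250)² × 0.281 = 1.423 W
P_source = V I = 227 × 2.250 = 510.8 W; P_load = 509.3 W
η = P_load / P_source = 509.3 / 510.8 = 0.9972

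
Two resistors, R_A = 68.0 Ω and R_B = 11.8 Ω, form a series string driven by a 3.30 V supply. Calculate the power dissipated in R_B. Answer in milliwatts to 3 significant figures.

Since the resistors are in series they all carry the loop current I = V/R_total; the power in any one is I²R.
R_total = 68.0 + 11.8 = 79.80 Ω
I = V / R_total = 3.30 / 79.80 = 0.04135 A
P_R_B = I² × R_B = (0.04135)² × 11.8 = 0.02018 W

20.2 mW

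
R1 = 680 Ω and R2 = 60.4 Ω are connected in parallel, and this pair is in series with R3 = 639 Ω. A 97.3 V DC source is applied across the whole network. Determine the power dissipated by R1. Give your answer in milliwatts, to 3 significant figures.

First find R_p for the parallel pair, then treat R_p + R3 as a series loop.
R_p = (680×60.4)/(680+60.4) = 55.47 Ω
R_total = R_p + 639 = 55.47 + 639 = 694.5 Ω
I = V / R_total = 97.3 / 694.5 = 0.1401 A
Voltage across the parallel pair: V_p = I × R_p = 0.1401 × 55.47 = 7.772 V
R1 sits across V_p; its power is V_p²/R.
P_R1 = (7.772)² / 680 = 0.08883 W

88.8 mW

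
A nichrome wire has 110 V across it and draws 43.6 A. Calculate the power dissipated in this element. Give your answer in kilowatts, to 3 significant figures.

4.80 kW

With V and I both given, power follows immediately from P = V I.
P = 110 V × 43.60 A = 4796 W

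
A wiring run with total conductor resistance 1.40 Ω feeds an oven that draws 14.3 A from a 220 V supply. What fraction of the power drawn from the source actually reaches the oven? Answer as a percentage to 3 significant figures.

The wiring run carries the full 14.3 A.
P_line = I² R_line = (14.30)² × 1.40 = 286.3 W
P_source = V I = 220 × 14.30 = 3146 W; P_load = 2860 W
η = P_load / P_source = 2860 / 3146 = 0.9090

90.9 %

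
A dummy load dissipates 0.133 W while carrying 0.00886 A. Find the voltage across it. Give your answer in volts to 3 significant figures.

The two known quantities fix the third via V = P / I.
V = 0.133 / 0.008860 = 15.01 V

15.0 V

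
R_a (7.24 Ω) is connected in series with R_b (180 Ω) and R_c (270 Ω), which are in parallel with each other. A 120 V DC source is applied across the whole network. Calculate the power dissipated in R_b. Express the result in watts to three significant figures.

Collapse R_b‖R_c to a single equivalent, reducing the network to two series elements.
R_p = (180×270)/(180+270) = 108.0 Ω
R_total = 7.24 + 108.0 = 115.2 Ω
I = V / R_total = 120 / 115.2 = 1.041 A
Voltage across the parallel pair: V_p = I × R_p = 1.041 × 108.0 = 112.5 V
R_b sees V_p directly, so P = V_p² / R_b.
P_R_b = (112.5)² / 180 = 70.26 W

70.3 W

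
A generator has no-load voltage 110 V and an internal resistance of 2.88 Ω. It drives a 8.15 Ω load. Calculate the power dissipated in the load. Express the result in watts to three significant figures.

Find the circuit current first, then P = I²R for the load (series elements share I).
I = ε / (r + R) = 110 / (2.88 + 8.15) = 9.973 A
P_load = I² R = (9.973)² × 8.15 = 810.6 W

811 W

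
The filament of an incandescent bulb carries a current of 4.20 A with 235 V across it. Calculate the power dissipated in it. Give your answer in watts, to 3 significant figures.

987 W

Since both terminal voltage and current are stated, P = V I gives the power in one step.
P = 235 V × 4.200 A = 987.0 W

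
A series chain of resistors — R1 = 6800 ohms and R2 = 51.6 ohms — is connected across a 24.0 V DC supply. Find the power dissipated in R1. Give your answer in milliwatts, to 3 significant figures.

83.4 mW

Series elements share the same current, so find I first, then use P = I²R.
R_total = 6800 + 51.6 = 6852 Ω
I = V / R_total = 24.0 / 6852 = 0.003503 A
P_R1 = I² × R1 = (0.003503)² × 6800 = 0.08343 W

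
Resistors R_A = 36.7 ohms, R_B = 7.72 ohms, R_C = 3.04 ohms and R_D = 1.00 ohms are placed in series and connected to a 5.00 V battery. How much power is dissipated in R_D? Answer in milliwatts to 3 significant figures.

10.6 mW

Every series element carries the same I. Get I from the total resistance, then P = I² × R_D.
R_total = 36.7 + 7.72 + 3.04 + 1.00 = 48.46 Ω
I = V / R_total = 5.00 / 48.46 = 0.1032 A
P_R_D = I² × R_D = (0.1032)² × 1.00 = 0.01065 W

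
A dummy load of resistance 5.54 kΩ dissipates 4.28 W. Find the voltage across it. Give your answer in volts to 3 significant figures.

154 V

Rearranging the power relation for the two known quantities gives V = √(P R).
V = √(4.28 × 5540) = 154.0 V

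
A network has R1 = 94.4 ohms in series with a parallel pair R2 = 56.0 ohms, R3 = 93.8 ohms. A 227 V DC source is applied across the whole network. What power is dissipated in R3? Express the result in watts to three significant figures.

Collapse R2‖R3 to a single equivalent, reducing the network to two series elements.
R_p = (56.0×93.8)/(56.0+93.8) = 35.07 Ω
R_total = 94.4 + 35.07 = 129.5 Ω
I = V / R_total = 227 / 129.5 = 1.753 A
Voltage across the parallel pair: V_p = I × R_p = 1.753 × 35.07 = 61.48 V
R3 sees V_p directly, so P = V_p² / R3.
P_R3 = (61.48)² / 93.8 = 40.30 W

40.3 W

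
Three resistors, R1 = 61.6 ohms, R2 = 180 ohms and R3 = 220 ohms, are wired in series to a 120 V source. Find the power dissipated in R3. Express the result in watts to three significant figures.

14.9 W

Series elements share the same current, so find I first, then use P = I²R.
R_total = 61.6 + 180 + 220 = 461.6 Ω
I = V / R_total = 120 / 461.6 = 0.2600 A
P_R3 = I² × R3 = (0.2600)² × 220 = 14.87 W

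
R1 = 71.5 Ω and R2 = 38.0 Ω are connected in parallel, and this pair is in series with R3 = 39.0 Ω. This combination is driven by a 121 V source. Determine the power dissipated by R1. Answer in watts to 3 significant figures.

Combine R1 and R2 into their parallel equivalent first, reducing the network to two series resistors.
R_p = (71.5×38.0)/(71.5+38.0) = 24.81 Ω
R_total = R_p + 39.0 = 24.81 + 39.0 = 63.81 Ω
I = V / R_total = 121 / 63.81 = 1.896 A
Voltage across the parallel pair: V_p = I × R_p = 1.896 × 24.81 = 47.05 V
Use P = V²/R for R1 with V = V_p.
P_R1 = (47.05)² / 71.5 = 30.96 W

31.0 W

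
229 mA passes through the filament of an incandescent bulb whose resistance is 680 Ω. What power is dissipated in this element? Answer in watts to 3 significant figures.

The current through and the resistance of the element are both given; use P = I²R.
P = (0.2290 A)² × 680 Ω = 35.66 W

35.7 W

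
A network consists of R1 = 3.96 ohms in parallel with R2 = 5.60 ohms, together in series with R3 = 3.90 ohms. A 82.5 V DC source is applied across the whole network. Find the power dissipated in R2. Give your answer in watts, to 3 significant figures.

169 W

Reduce the parallel combination to a single R_p; the circuit then becomes R_p in series with the remaining resistor.
R_p = (3.96×5.60)/(3.96+5.60) = 2.320 Ω
R_total = R_p + 3.90 = 2.320 + 3.90 = 6.220 Ω
I = V / R_total = 82.5 / 6.220 = 13.26 A
Voltage across the parallel pair: V_p = I × R_p = 13.26 × 2.320 = 30.77 V
Use P = V²/R for R2 with V = V_p.
P_R2 = (30.77)² / 5.60 = 169.1 W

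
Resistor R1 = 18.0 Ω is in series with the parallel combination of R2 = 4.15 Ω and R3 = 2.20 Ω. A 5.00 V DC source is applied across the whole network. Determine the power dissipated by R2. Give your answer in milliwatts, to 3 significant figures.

Replace R2 and R3 with their parallel equivalent so the circuit becomes R1 in series with R_p.
R_p = (4.15×2.20)/(4.15+2.20) = 1.438 Ω
R_total = 18.0 + 1.438 = 19.44 Ω
I = V / R_total = 5.00 / 19.44 = 0.2572 A
Voltage across the parallel pair: V_p = I × R_p = 0.2572 × 1.438 = 0.3698 V
With V_p across R2, its power is V_p²/R2.
P_R2 = (0.3698)² / 4.15 = 0.03296 W

33.0 mW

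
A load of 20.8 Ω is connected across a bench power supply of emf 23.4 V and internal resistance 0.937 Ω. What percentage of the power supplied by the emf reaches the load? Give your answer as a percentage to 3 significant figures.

95.7 %

Both r and R carry the same current, so the power split is just the resistance split: η = R/(R+r).
η = R / (R + r) = 20.8 / (20.8 + 0.937) = 0.9569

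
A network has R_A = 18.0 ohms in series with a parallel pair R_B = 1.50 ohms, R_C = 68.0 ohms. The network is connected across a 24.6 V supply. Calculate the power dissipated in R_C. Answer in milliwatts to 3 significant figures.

First combine the parallel branches into one equivalent R_p, then R_A + R_p is a series pair.
R_p = (1.50×68.0)/(1.50+68.0) = 1.468 Ω
R_total = 18.0 + 1.468 = 19.47 Ω
I = V / R_total = 24.6 / 19.47 = 1.264 A
Voltage across the parallel pair: V_p = I × R_p = 1.264 × 1.468 = 1.855 V
With V_p across R_C, its power is V_p²/R_C.
P_R_C = (1.855)² / 68.0 = 0.05058 W

50.6 mW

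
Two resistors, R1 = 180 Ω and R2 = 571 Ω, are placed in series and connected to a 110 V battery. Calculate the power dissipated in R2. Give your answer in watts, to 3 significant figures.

Series elements share the same current, so find I first, then use P = I²R.
R_total = 180 + 571 = 751.0 Ω
I = V / R_total = 110 / 751.0 = 0.1465 A
P_R2 = I² × R2 = (0.1465)² × 571 = 12.25 W

12.3 W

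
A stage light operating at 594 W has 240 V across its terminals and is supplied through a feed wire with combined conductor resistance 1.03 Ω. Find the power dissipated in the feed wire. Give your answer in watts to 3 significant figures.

6.31 W

Line loss is just I²R for the cable — we know both I and R_line directly.
I = P / V = 594 / 240 = 2.475 A through the feed wire.
P_line = I² R_line = (2.475)² × 1.03 = 6.309 W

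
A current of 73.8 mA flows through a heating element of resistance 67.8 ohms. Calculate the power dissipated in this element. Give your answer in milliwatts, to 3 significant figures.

With I and R stated, P = I²R applies in one step.
P = (0.07380 A)² × 67.8 Ω = 0.3693 W

369 mW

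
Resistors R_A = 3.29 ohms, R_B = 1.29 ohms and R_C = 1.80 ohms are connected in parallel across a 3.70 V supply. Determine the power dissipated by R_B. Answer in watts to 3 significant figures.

10.6 W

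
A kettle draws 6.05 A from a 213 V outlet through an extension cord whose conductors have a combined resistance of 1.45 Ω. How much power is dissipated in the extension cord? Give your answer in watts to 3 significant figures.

53.1 W

Line loss is just I²R for the cable — we know both I and R_line directly.
The extension cord carries the full 6.05 A.
P_line = I² R_line = (6.050)² × 1.45 = 53.07 W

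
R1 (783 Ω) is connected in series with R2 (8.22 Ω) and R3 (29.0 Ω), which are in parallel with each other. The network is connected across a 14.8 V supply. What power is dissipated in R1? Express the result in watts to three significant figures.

Reduce the parallel pair to R_p first; the network is then a simple series string.
R_p = (8.22×29.0)/(8.22+29.0) = 6.405 Ω
R_total = 783 + 6.405 = 789.4 Ω
I = V / R_total = 14.8 / 789.4 = 0.01875 A
All the current flows through R1; use P = I²R.
P_R1 = (0.01875)² × 783 = 0.2752 W

0.275 W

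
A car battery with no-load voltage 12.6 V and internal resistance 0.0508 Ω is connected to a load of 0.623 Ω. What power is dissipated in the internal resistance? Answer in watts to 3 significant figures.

17.8 W

The source's internal resistance is just another series element carrying I; its dissipation is I²r.
I = ε / (r + R) = 12.6 / (0.0508 + 0.623) = 18.70 A
P_int = I² r = (18.70)² × 0.0508 = 17.76 W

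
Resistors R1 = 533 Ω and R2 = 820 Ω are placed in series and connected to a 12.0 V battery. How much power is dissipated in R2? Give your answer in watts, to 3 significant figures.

0.0645 W

Since the resistors are in series they all carry the loop current I = V/R_total; the power in any one is I²R.
R_total = 533 + 820 = 1353 Ω
I = V / R_total = 12.0 / 1353 = 0.008869 A
P_R2 = I² × R2 = (0.008869)² × 820 = 0.06450 W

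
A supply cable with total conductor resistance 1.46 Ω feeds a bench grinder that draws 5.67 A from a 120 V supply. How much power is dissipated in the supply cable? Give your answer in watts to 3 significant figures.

Only the current and the line resistance are needed for the I²R loss.
The supply cable carries the full 5.67 A.
P_line = I² R_line = (5.670)² × 1.46 = 46.94 W

46.9 W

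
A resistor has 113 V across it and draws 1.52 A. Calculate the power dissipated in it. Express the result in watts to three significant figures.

172 W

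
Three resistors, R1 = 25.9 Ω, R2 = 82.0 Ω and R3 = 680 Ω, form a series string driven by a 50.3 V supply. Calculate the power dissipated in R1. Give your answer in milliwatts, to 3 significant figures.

106 mW

Every series element carries the same I. Get I from the total resistance, then P = I² × R1.
R_total = 25.9 + 82.0 + 680 = 787.9 Ω
I = V / R_total = 50.3 / 787.9 = 0.06384 A
P_R1 = I² × R1 = (0.06384)² × 25.9 = 0.1056 W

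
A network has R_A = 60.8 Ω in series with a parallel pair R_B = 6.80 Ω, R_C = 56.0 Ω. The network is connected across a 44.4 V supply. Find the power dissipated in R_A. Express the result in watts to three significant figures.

26.8 W

First combine the parallel branches into one equivalent R_p, then R_A + R_p is a series pair.
R_p = (6.80×56.0)/(6.80+56.0) = 6.064 Ω
R_total = 60.8 + 6.064 = 66.86 Ω
I = V / R_total = 44.4 / 66.86 = 0.6640 A
R_A carries the full series current, so P = I²R.
P_R_A = (0.6640)² × 60.8 = 26.81 W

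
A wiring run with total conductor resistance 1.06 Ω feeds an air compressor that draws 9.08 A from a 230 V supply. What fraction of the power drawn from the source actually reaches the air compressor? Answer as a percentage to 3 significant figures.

The wiring run carries the full 9.08 A.
P_line = I² R_line = (9.080)² × 1.06 = 87.39 W
P_source = V I = 230 × 9.080 = 2088 W; P_load = 2001 W
η = P_load / P_source = 2001 / 2088 = 0.9582

95.8 %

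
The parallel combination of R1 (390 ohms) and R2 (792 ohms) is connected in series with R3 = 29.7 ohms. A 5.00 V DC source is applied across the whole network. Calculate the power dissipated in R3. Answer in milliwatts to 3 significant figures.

Collapse the R1‖R2 pair into one equivalent R_p; then R_p and R3 form a series string.
R_p = (390×792)/(390+792) = 261.3 Ω
R_total = R_p + 29.7 = 261.3 + 29.7 = 291.0 Ω
I = V / R_total = 5.00 / 291.0 = 0.01718 A
R3 is the series element, so its power is I²R.
P_R3 = (0.01718)² × 29.7 = 0.008767 W

8.77 mW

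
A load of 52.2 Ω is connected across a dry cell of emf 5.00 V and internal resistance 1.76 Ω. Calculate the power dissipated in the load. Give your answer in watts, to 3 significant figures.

With r and R in series, I = ε/(r+R); the load dissipates I²R.
I = ε / (r + R) = 5.00 / (1.76 + 52.2) = 0.09266 A
P_load = I² R = (0.09266)² × 52.2 = 0.4482 W

0.448 W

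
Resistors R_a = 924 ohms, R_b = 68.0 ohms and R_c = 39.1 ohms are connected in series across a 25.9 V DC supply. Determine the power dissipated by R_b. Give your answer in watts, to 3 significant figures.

The current is common to all series resistors; compute it, then apply P = I²R for the target.
R_total = 924 + 68.0 + 39.1 = 1031 Ω
I = V / R_total = 25.9 / 1031 = 0.02512 A
P_R_b = I² × R_b = (0.02512)² × 68.0 = 0.04290 W

0.0429 W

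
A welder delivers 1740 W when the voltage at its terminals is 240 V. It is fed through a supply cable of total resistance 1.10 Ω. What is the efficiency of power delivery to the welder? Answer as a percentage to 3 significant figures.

96.8 %

I = P / V = 1740 / 240 = 7.250 A through the supply cable.
P_line = I² R_line = (7.250)² × 1.10 = 57.82 W
P_source = P_load + P_line = 1740 + 57.82 = 1798 W
η = P_load / P_source = 1740 / 1798 = 0.9678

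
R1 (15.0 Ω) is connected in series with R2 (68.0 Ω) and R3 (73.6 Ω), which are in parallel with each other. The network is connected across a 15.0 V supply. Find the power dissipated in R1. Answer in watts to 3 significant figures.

Reduce the parallel pair to R_p first; the network is then a simple series string.
R_p = (68.0×73.6)/(68.0+73.6) = 35.34 Ω
R_total = 15.0 + 35.34 = 50.34 Ω
I = V / R_total = 15.0 / 50.34 = 0.2979 A
R1 carries the full series current, so P = I²R.
P_R1 = (0.2979)² × 15.0 = 1.332 W

1.33 W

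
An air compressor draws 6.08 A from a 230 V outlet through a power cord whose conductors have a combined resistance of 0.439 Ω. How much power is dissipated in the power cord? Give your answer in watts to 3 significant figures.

16.2 W

Only the current and the line resistance are needed for the I²R loss.
The power cord carries the full 6.08 A.
P_line = I² R_line = (6.080)² × 0.439 = 16.23 W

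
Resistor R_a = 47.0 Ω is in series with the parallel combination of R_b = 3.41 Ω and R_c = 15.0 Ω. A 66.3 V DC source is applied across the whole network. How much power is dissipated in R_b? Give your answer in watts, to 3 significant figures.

Replace R_b and R_c with their parallel equivalent so the circuit becomes R_a in series with R_p.
R_p = (3.41×15.0)/(3.41+15.0) = 2.778 Ω
R_total = 47.0 + 2.778 = 49.78 Ω
I = V / R_total = 66.3 / 49.78 = 1.332 A
Voltage across the parallel pair: V_p = I × R_p = 1.332 × 2.778 = 3.701 V
With V_p across R_b, its power is V_p²/R_b.
P_R_b = (3.701)² / 3.41 = 4.016 W

4.02 W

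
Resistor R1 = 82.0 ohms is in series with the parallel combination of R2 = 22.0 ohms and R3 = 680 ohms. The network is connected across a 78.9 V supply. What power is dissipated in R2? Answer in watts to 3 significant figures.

12.0 W

Reduce the parallel pair to R_p first; the network is then a simple series string.
R_p = (22.0×680)/(22.0+680) = 21.31 Ω
R_total = 82.0 + 21.31 = 103.3 Ω
I = V / R_total = 78.9 / 103.3 = 0.7637 A
Voltage across the parallel pair: V_p = I × R_p = 0.7637 × 21.31 = 16.28 V
R2 is across V_p, so use P = V²/R for that branch.
P_R2 = (16.28)² / 22.0 = 12.04 W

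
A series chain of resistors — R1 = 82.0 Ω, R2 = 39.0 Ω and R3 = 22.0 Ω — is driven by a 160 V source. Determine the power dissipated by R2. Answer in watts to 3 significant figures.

Series elements share the same current, so find I first, then use P = I²R.
R_total = 82.0 + 39.0 + 22.0 = 143.0 Ω
I = V / R_total = 160 / 143.0 = 1.119 A
P_R2 = I² × R2 = (1.119)² × 39.0 = 48.82 W

48.8 W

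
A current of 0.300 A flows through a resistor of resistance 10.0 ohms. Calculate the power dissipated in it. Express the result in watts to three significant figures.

0.900 W

With I and R stated, P = I²R applies in one step.
P = (0.3000 A)² × 10.0 Ω = 0.9000 W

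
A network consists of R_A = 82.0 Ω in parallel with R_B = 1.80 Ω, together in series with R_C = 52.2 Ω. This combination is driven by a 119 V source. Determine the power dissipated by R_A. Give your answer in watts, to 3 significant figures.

Collapse the R_A‖R_B pair into one equivalent R_p; then R_p and R_C form a series string.
R_p = (82.0×1.80)/(82.0+1.80) = 1.761 Ω
R_total = R_p + 52.2 = 1.761 + 52.2 = 53.96 Ω
I = V / R_total = 119 / 53.96 = 2.205 A
Voltage across the parallel pair: V_p = I × R_p = 2.205 × 1.761 = 3.884 V
R_A sits across V_p; its power is V_p²/R.
P_R_A = (3.884)² / 82.0 = 0.1840 W

0.184 W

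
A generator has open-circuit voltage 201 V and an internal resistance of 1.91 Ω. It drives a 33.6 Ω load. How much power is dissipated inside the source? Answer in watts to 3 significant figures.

61.2 W

The source's internal resistance is just another series element carrying I; its dissipation is I²r.
I = ε / (r + R) = 201 / (1.91 + 33.6) = 5.660 A
P_int = I² r = (5.660)² × 1.91 = 61.20 W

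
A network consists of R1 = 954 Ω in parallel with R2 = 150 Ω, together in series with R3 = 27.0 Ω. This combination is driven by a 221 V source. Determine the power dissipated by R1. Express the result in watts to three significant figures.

Reduce the parallel combination to a single R_p; the circuit then becomes R_p in series with the remaining resistor.
R_p = (954×150)/(954+150) = 129.6 Ω
R_total = R_p + 27.0 = 129.6 + 27.0 = 156.6 Ω
I = V / R_total = 221 / 156.6 = 1.411 A
Voltage across the parallel pair: V_p = I × R_p = 1.411 × 129.6 = 182.9 V
Use P = V²/R for R1 with V = V_p.
P_R1 = (182.9)² / 954 = 35.07 W

35.1 W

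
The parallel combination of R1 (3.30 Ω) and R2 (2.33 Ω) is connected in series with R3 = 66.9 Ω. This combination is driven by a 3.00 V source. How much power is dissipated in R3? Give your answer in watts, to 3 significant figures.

0.129 W

Combine R1 and R2 into their parallel equivalent first, reducing the network to two series resistors.
R_p = (3.30×2.33)/(3.30+2.33) = 1.366 Ω
R_total = R_p + 66.9 = 1.366 + 66.9 = 68.27 Ω
I = V / R_total = 3.00 / 68.27 = 0.04395 A
All the supply current flows through R3; use P = I²R3.
P_R3 = (0.04395)² × 66.9 = 0.1292 W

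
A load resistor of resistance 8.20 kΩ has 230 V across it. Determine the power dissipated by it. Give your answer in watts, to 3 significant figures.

We know the drop across the element and its resistance — P = V²/R, one step.
P = (230 V)² / 8200 Ω = 6.451 W

6.45 W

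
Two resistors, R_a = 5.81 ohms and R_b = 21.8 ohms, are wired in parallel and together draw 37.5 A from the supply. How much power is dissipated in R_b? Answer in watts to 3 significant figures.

1360 W

We need the common branch voltage; get it from I_total × R_eq, then P = V²/R for the branch.
1/R_eq = 1/5.81 + 1/21.8 ⇒ R_eq = 4.587 Ω
V = I_total × R_eq = 37.50 × 4.587 = 172.0 V
P_R_b = V² / R_b = (172.0)² / 21.8 = 1357 W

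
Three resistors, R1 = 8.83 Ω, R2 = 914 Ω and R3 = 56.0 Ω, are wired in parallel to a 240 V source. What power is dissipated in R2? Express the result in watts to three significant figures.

Parallel branches share the same voltage; P = V²/R gives the branch power in one step.
P_R2 = V² / R2 = (240)² / 914 Ω = 63.02 W

63.0 W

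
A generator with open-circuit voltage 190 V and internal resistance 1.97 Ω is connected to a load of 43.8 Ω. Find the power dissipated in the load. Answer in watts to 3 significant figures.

With r and R in series, I = ε/(r+R); the load dissipates I²R.
I = ε / (r + R) = 190 / (1.97 + 43.8) = 4.151 A
P_load = I² R = (4.151)² × 43.8 = 754.8 W

755 W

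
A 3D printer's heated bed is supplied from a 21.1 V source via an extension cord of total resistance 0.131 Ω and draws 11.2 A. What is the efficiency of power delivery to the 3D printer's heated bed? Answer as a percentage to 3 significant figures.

The extension cord carries the full 11.2 A.
P_line = I² R_line = (11.20)² × 0.131 = 16.43 W
P_source = V I = 21.1 × 11.20 = 236.3 W; P_load = 219.9 W
η = P_load / P_source = 219.9 / 236.3 = 0.9305

93.0 %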